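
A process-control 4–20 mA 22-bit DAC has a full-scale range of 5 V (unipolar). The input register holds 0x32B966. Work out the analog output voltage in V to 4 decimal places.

3.9628 V

LSB = 5 V / 2^22 = 1.19 µV.
Code 0x32B966 = 3324262 decimal.
V_out = 0 + 3324262 × 1.19209e-06 V = 3.96283 V.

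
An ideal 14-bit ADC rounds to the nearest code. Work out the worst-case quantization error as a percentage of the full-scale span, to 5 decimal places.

Rounding → worst-case error = ½ LSB = V_FS/2^15, so 100/32768 = 0.00305176 % of full scale.

0.00305 %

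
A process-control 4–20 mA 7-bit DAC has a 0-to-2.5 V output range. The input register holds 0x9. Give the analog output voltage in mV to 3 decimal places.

175.781 mV

LSB = 2.5 V / 2^7 = 19.531 mV.
Code 0x9 = 9 decimal.
V_out = 0 + 9 × 0.0195312 V = 0.175781 V.
= 175.781 mV.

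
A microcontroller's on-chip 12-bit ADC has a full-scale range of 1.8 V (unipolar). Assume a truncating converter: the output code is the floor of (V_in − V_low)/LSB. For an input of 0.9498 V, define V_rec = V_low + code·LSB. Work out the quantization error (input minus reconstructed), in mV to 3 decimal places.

LSB = 1.8/2^12 = 439.45 µV.
(0.9498 − 0)/0.000439453 = 2161.3227; ⌊·⌋ gives code 2161.
V_rec = 0 + 2161·0.000439453 = 0.9496582 V.
Error = 0.9498 − 0.9496582 = 0.000141797 V = 0.142 mV.

0.142 mV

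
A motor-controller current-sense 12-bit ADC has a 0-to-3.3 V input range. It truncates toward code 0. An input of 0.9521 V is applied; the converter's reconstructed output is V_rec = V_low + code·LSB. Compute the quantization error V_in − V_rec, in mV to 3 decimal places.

One LSB is 3.3 V / 4096 = 0.806 mV.
(0.9521 − 0)/0.000805664 = 1181.7581; ⌊·⌋ gives code 1181.
Reconstructed: 0.95148926 V.
V_in − V_rec = 0.000610742 V = 0.611 mV.

0.611 mV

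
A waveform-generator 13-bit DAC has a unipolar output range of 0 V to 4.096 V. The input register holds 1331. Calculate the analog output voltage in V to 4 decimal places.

0.6655 V

LSB = 4.096 V / 2^13 = 0.500 mV.
V_out = 0 + 1331 × 0.0005 V = 0.6655 V.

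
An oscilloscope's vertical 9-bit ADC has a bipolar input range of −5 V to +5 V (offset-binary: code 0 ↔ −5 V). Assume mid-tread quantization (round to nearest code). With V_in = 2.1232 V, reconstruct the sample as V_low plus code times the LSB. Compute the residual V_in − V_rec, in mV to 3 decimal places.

-5.706 mV

LSB = 10/2^9 = 19.531 mV.
Scaled input = 364.7078 LSBs, so code = 365.
V_rec = (−5) + 365·0.0195312 = 2.1289062 V.
Difference: -0.00570625 V → -5.706 mV.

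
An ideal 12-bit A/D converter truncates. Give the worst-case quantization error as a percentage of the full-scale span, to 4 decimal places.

0.0244 %

Truncating → worst-case error = 1 LSB = V_FS/2^12, so 100/4096 = 0.0244141 % of full scale.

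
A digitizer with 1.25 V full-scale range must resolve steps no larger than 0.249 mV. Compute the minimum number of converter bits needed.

13 bits

Number of steps required ≥ 1.25 V / 0.249 mV = 5020.08.
Need 2^N ≥ 5020.08; 2^12 = 4096, 2^13 = 8192.
Minimum N = 13.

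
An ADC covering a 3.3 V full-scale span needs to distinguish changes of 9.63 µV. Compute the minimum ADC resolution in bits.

Number of steps required ≥ 3.3 V / 9.63 µV = 342679.13.
Need 2^N ≥ 342679.13; 2^18 = 262144, 2^19 = 524288.
Minimum N = 19.

19 bits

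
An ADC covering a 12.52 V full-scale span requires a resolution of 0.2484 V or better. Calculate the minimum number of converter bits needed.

Number of steps required ≥ 12.52 V / 0.2484 V = 50.40.
Need 2^N ≥ 50.40; 2^5 = 32, 2^6 = 64.
Minimum N = 6.

6 bits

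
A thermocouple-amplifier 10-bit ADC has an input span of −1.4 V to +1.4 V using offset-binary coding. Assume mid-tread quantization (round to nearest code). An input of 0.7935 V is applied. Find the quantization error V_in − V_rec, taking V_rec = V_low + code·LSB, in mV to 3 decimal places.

LSB = 2.8/2^10 = 2.734 mV.
(0.7935 − (−1.4))/0.00273437 = 802.1943; round gives code 802.
V_rec = (−1.4) + 802·0.00273437 = 0.79296875 V.
Error = 0.7935 − 0.79296875 = 0.00053125 V = 0.531 mV.

0.531 mV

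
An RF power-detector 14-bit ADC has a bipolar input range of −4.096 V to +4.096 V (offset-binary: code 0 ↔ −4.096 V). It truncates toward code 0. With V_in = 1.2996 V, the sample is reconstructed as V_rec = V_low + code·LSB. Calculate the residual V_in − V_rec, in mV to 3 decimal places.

0.100 mV

Step size: 8.192 V ÷ 2^14 = 0.500 mV.
(1.2996 − (−4.096))/0.0005 = 10791.2000; ⌊·⌋ gives code 10791.
Code 10791 maps back to (−4.096) + 10791×0.0005 V = 1.2995 V.
Error = 1.2996 − 1.2995 = 0.0001 V = 0.100 mV.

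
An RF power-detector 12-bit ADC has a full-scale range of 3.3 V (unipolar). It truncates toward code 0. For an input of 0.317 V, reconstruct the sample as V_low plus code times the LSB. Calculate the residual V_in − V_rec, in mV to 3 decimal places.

One LSB is 3.3 V / 4096 = 0.806 mV.
Scaled input = 393.4642 LSBs, so code = 393.
V_rec = 0 + 393·0.000805664 = 0.31662598 V.
Difference: 0.000374023 V → 0.374 mV.

0.374 mV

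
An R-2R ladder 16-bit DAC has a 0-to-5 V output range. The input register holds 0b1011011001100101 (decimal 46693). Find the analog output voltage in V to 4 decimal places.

3.5624 V

LSB = 5 V / 2^16 = 76.29 µV.
Code 0b1011011001100101 = 46693 decimal.
V_out = 0 + 46693 × 7.62939e-05 V = 3.56239 V.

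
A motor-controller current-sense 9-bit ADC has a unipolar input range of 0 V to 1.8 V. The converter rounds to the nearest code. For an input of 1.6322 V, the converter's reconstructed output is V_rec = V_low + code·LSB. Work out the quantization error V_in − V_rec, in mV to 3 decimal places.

0.950 mV

LSB = 1.8/2^9 = 3.516 mV.
(V_in − V_low)/LSB = (1.6322 − 0)/0.00351563 = 464.2702 → code 464 (round).
V_rec = 0 + 464·0.00351563 = 1.63125 V.
Error = 1.6322 − 1.63125 = 0.00095 V = 0.950 mV.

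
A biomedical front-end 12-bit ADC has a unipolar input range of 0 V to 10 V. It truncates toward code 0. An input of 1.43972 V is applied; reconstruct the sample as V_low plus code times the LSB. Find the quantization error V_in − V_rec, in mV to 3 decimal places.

One LSB is 10 V / 4096 = 2.441 mV.
(V_in − V_low)/LSB = (1.43972 − 0)/0.00244141 = 589.7093 → code 589 (floor).
Reconstructed: 1.4379883 V.
V_in − V_rec = 0.00173172 V = 1.732 mV.

1.732 mV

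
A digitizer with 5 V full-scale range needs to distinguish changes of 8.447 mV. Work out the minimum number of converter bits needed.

10 bits

Number of steps required ≥ 5 V / 8.447 mV = 591.93.
Need 2^N ≥ 591.93; 2^9 = 512, 2^10 = 1024.
Minimum N = 10.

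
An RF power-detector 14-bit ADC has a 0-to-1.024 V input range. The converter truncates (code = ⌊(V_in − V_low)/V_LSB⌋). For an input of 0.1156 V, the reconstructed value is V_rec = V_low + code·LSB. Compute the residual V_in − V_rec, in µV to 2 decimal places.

Step size: 1.024 V ÷ 2^14 = 62.50 µV.
Scaled input = 1849.6000 LSBs, so code = 1849.
Reconstructed: 0.1155625 V.
Difference: 3.75e-05 V → 37.50 µV.

37.50 µV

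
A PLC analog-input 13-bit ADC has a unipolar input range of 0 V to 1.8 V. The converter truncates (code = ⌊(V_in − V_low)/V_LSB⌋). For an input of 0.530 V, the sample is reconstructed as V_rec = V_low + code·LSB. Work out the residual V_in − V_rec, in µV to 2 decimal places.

19.53 µV

One LSB is 1.8 V / 8192 = 219.73 µV.
Scaled input = 2412.0889 LSBs, so code = 2412.
V_rec = 0 + 2412·0.000219727 = 0.52998047 V.
Difference: 1.95313e-05 V → 19.53 µV.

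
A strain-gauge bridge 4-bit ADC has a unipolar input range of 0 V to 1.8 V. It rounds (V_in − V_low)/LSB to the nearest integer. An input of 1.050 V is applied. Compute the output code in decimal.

code 9

LSB = 1.8 V / 16 = 112.500 mV.
(V_in − V_low)/LSB = (1.050 − 0) / 0.1125 = 9.333.
round(9.333) = 9.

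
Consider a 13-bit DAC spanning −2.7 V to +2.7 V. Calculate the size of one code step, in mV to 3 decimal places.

Full-scale span = 5.4 V.
LSB = 5.4 / 2^13 = 5.4 / 8192 = 0.00065918 V = 0.659 mV.

0.659 mV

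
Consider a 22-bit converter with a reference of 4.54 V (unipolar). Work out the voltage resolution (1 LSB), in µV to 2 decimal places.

Full-scale span = 4.54 V.
LSB = 4.54 / 2^22 = 4.54 / 4194304 = 1.08242e-06 V = 1.08 µV.

1.08 µV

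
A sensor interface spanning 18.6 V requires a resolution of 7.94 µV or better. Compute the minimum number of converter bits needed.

22 bits

Number of steps required ≥ 18.6 V / 7.94 µV = 2342569.27.
Need 2^N ≥ 2342569.27; 2^21 = 2097152, 2^22 = 4194304.
Minimum N = 22.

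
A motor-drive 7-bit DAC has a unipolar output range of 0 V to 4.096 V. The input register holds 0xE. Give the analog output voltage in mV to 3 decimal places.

LSB = 4.096 V / 2^7 = 32.000 mV.
Code 0xE = 14 decimal.
V_out = 0 + 14 × 0.032 V = 0.448 V.
= 448.000 mV.

448.000 mV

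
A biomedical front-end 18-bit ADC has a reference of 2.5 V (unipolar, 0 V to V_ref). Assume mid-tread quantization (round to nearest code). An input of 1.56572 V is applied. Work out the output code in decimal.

code 164178

With 262144 levels over 2.5 V, one step is 9.54 µV.
Input sits at 164177.641 steps above V_low.
So the output code is 164178.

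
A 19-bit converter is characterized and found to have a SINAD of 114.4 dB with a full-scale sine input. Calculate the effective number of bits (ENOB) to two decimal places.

18.71 bits

ENOB = (SINAD − 1.76) / 6.02 = (114.4 − 1.76)/6.02 = 18.711.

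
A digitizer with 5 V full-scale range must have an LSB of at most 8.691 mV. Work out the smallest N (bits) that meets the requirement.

10 bits

Number of steps required ≥ 5 V / 8.691 mV = 575.31.
Need 2^N ≥ 575.31; 2^9 = 512, 2^10 = 1024.
Minimum N = 10.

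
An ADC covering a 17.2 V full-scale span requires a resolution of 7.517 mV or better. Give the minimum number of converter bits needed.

Number of steps required ≥ 17.2 V / 7.517 mV = 2288.15.
Need 2^N ≥ 2288.15; 2^11 = 2048, 2^12 = 4096.
Minimum N = 12.

12 bits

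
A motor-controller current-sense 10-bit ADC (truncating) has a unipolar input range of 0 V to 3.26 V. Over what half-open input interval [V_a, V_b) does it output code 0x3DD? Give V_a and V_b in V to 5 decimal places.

[3.14857 V, 3.15176 V)

LSB = 3.26/2^10 = 3.184 mV.
Code 0x3DD = 989 decimal.
V_a = V_low + 989·LSB = 3.14857 V; V_b = V_low + 990·LSB = 3.15176 V.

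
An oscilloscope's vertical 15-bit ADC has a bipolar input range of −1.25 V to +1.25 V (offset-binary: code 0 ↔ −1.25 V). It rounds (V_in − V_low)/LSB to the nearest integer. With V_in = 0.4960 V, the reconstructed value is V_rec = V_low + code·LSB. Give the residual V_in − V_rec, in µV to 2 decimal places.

One LSB is 2.5 V / 32768 = 76.29 µV.
Scaled input = 22885.1712 LSBs, so code = 22885.
Code 22885 maps back to (−1.25) + 22885×7.62939e-05 V = 0.49598694 V.
V_in − V_rec = 1.30615e-05 V = 13.06 µV.

13.06 µV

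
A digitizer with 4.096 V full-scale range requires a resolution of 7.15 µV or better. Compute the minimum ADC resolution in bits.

Number of steps required ≥ 4.096 V / 7.15 µV = 572867.13.
Need 2^N ≥ 572867.13; 2^19 = 524288, 2^20 = 1048576.
Minimum N = 20.

20 bits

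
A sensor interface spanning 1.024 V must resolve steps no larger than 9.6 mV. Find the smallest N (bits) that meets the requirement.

7 bits

Number of steps required ≥ 1.024 V / 9.6 mV = 106.67.
Need 2^N ≥ 106.67; 2^6 = 64, 2^7 = 128.
Minimum N = 7.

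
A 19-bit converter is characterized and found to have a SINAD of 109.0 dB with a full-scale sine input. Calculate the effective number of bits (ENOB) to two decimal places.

17.81 bits

ENOB = (SINAD − 1.76) / 6.02 = (109.0 − 1.76)/6.02 = 17.814.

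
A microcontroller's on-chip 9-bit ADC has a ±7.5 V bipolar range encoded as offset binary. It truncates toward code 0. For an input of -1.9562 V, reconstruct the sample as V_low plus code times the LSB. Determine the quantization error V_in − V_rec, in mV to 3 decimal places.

LSB = 15/2^9 = 29.297 mV.
Scaled input = 189.2284 LSBs, so code = 189.
Code 189 maps back to (−7.5) + 189×0.0292969 V = -1.9628906 V.
Difference: 0.00669063 V → 6.691 mV.

6.691 mV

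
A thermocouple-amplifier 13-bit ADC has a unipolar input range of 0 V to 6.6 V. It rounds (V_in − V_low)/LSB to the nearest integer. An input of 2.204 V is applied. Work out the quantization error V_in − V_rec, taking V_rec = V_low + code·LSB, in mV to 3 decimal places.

One LSB is 6.6 V / 8192 = 0.806 mV.
(2.204 − 0)/0.000805664 = 2735.6315; round gives code 2736.
Reconstructed: 2.2042969 V.
V_in − V_rec = -0.000296875 V = -0.297 mV.

-0.297 mV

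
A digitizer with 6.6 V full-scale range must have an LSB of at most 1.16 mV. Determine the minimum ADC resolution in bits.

Number of steps required ≥ 6.6 V / 1.16 mV = 5689.66.
Need 2^N ≥ 5689.66; 2^12 = 4096, 2^13 = 8192.
Minimum N = 13.

13 bits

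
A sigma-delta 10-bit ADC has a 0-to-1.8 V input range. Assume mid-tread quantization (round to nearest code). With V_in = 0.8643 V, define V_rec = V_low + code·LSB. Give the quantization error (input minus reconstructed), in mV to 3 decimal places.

-0.544 mV

Step size: 1.8 V ÷ 2^10 = 1.758 mV.
Scaled input = 491.6907 LSBs, so code = 492.
Code 492 maps back to 0 + 492×0.00175781 V = 0.86484375 V.
Error = 0.8643 − 0.86484375 = -0.00054375 V = -0.544 mV.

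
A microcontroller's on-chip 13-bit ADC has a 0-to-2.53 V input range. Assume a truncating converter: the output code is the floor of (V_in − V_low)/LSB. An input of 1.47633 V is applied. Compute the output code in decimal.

code 4780

Full-scale span = 2.53 V; LSB = 2.53/2^13 = 308.84 µV.
(V_in − V_low)/LSB = (1.47633 − 0) / 0.000308838 = 4780.275.
⌊·⌋(4780.275) = 4780.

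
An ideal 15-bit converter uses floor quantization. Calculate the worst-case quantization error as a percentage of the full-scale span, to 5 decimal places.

Truncating → worst-case error = 1 LSB = V_FS/2^15, so 100/32768 = 0.00305176 % of full scale.

0.00305 %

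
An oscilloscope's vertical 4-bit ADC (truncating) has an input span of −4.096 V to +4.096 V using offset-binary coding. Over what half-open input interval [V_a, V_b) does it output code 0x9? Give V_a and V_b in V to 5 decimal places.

LSB = 8.192/2^4 = 0.5120 V.
Code 0x9 = 9 decimal.
V_a = V_low + 9·LSB = 0.512 V; V_b = V_low + 10·LSB = 1.024 V.

[0.51200 V, 1.02400 V)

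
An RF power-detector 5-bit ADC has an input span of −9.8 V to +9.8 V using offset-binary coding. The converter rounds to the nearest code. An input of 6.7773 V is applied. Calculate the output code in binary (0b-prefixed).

With 32 levels over 19.6 V, one step is 0.6125 V.
(6.7773 − (−9.8)) / 0.6125 = 27.065 LSBs.
So the output code is 27.
In binary (0b-prefixed): 0b11011.

code 0b11011 (decimal 27)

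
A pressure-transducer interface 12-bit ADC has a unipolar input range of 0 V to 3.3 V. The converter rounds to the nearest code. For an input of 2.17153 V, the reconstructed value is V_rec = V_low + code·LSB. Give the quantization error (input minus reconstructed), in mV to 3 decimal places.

0.265 mV

LSB = 3.3/2^12 = 0.806 mV.
(2.17153 − 0)/0.000805664 = 2695.3294; round gives code 2695.
Code 2695 maps back to 0 + 2695×0.000805664 V = 2.1712646 V.
Difference: 0.000265352 V → 0.265 mV.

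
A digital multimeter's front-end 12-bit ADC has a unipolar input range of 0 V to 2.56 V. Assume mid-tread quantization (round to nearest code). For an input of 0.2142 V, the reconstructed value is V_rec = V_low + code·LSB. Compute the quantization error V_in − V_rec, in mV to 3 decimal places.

Step size: 2.56 V ÷ 2^12 = 0.625 mV.
(0.2142 − 0)/0.000625 = 342.7200; round gives code 343.
V_rec = 0 + 343·0.000625 = 0.214375 V.
Error = 0.2142 − 0.214375 = -0.000175 V = -0.175 mV.

-0.175 mV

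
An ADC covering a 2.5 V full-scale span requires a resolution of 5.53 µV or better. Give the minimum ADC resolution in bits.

Number of steps required ≥ 2.5 V / 5.53 µV = 452079.57.
Need 2^N ≥ 452079.57; 2^18 = 262144, 2^19 = 524288.
Minimum N = 19.

19 bits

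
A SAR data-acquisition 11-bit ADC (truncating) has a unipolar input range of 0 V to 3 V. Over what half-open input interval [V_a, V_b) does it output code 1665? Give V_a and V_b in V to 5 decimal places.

[2.43896 V, 2.44043 V)

LSB = 3/2^11 = 1.465 mV.
V_a = V_low + 1665·LSB = 2.43896 V; V_b = V_low + 1666·LSB = 2.44043 V.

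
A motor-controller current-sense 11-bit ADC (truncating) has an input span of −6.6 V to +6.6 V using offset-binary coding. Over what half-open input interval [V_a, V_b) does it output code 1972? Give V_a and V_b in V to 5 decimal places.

LSB = 13.2/2^11 = 6.445 mV.
V_a = V_low + 1972·LSB = 6.11016 V; V_b = V_low + 1973·LSB = 6.1166 V.

[6.11016 V, 6.11660 V)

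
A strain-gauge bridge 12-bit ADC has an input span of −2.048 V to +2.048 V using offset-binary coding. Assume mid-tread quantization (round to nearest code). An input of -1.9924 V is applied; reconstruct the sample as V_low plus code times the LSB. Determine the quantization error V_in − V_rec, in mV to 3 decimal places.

Step size: 4.096 V ÷ 2^12 = 1.000 mV.
(-1.9924 − (−2.048))/0.001 = 55.6000; round gives code 56.
V_rec = (−2.048) + 56·0.001 = -1.992 V.
Difference: -0.0004 V → -0.400 mV.

-0.400 mV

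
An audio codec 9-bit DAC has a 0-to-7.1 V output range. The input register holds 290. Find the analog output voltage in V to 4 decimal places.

LSB = 7.1 V / 2^9 = 13.867 mV.
V_out = 0 + 290 × 0.0138672 V = 4.02148 V.

4.0215 V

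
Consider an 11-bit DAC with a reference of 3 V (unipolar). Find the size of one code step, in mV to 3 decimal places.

1.465 mV

Full-scale span = 3 V.
LSB = 3 / 2^11 = 3 / 2048 = 0.00146484 V = 1.465 mV.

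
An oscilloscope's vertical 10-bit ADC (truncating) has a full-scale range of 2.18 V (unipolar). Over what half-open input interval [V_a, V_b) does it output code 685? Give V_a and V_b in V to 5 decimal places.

LSB = 2.18/2^10 = 2.129 mV.
V_a = V_low + 685·LSB = 1.4583 V; V_b = V_low + 686·LSB = 1.46043 V.

[1.45830 V, 1.46043 V)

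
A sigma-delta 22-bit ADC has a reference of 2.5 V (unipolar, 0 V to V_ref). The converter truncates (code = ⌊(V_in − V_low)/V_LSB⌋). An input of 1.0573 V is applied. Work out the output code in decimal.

With 4194304 levels over 2.5 V, one step is 0.60 µV.
(1.0573 − 0) / 5.96046e-07 = 1773855.048 LSBs.
Floor → code 1773855.

code 1773855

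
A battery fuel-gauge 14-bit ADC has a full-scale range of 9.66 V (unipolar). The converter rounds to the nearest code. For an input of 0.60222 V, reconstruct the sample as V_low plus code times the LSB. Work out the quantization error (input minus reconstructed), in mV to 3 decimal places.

One LSB is 9.66 V / 16384 = 0.590 mV.
(0.60222 − 0)/0.0005896 = 1021.4050; round gives code 1021.
Code 1021 maps back to 0 + 1021×0.0005896 V = 0.6019812 V.
Error = 0.60222 − 0.6019812 = 0.000238799 V = 0.239 mV.

0.239 mV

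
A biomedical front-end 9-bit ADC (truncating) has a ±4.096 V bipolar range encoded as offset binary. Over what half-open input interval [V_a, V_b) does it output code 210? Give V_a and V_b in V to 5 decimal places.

LSB = 8.192/2^9 = 16.000 mV.
V_a = V_low + 210·LSB = -0.736 V; V_b = V_low + 211·LSB = -0.72 V.

[-0.73600 V, -0.72000 V)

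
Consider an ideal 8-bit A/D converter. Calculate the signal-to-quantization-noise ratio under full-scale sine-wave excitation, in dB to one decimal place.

49.9 dB

SNR ≈ 6.02·N + 1.76 dB = 6.02·8 + 1.76 = 49.92 dB.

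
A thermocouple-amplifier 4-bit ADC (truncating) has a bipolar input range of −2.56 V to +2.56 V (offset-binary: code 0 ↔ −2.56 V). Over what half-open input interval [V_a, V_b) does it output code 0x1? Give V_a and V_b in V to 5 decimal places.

[-2.24000 V, -1.92000 V)

LSB = 5.12/2^4 = 320.000 mV.
Code 0x1 = 1 decimal.
V_a = V_low + 1·LSB = -2.24 V; V_b = V_low + 2·LSB = -1.92 V.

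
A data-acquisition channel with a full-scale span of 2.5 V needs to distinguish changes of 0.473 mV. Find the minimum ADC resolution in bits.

13 bits

Number of steps required ≥ 2.5 V / 0.473 mV = 5285.41.
Need 2^N ≥ 5285.41; 2^12 = 4096, 2^13 = 8192.
Minimum N = 13.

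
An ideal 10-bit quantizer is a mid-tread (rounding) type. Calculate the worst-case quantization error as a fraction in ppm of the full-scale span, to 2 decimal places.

Rounding → worst-case error = ½ LSB = V_FS/2^11, so 1e+06/2048 = 488.281 ppm of full scale.

488.28 ppm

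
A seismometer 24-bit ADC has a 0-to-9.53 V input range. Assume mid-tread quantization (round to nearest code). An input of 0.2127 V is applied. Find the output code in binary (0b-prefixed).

LSB = 9.53 V / 16777216 = 0.57 µV.
(V_in − V_low)/LSB = (0.2127 − 0) / 5.68032e-07 = 374450.561.
So the output code is 374451.
In binary (0b-prefixed): 0b1011011011010110011.

code 0b1011011011010110011 (decimal 374451)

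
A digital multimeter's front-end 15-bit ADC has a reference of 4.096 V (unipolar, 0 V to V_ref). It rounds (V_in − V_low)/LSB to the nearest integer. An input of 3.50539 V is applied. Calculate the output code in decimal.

With 32768 levels over 4.096 V, one step is 125.00 µV.
(V_in − V_low)/LSB = (3.50539 − 0) / 0.000125 = 28043.120.
round(28043.120) = 28043.

code 28043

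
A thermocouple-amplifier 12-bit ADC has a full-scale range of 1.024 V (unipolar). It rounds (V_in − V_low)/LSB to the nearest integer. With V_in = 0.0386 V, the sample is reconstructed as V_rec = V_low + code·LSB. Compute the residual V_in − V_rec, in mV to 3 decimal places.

0.100 mV

Step size: 1.024 V ÷ 2^12 = 250.00 µV.
(0.0386 − 0)/0.00025 = 154.4000; round gives code 154.
Reconstructed: 0.0385 V.
V_in − V_rec = 0.0001 V = 0.100 mV.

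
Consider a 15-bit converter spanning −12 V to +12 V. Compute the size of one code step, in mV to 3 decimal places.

0.732 mV

Full-scale span = 24 V.
LSB = 24 / 2^15 = 24 / 32768 = 0.000732422 V = 0.732 mV.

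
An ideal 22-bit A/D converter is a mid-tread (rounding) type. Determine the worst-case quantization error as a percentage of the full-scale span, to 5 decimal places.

Rounding → worst-case error = ½ LSB = V_FS/2^23, so 100/8388608 = 1.19209e-05 % of full scale.

0.00001 %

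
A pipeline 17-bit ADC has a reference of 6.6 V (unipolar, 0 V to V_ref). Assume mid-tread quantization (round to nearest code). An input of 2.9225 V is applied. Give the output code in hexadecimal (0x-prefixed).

code 0xE2B7 (decimal 58039)

LSB = 6.6 V / 131072 = 50.35 µV.
(2.9225 − 0) / 5.0354e-05 = 58039.079 LSBs.
round(58039.079) = 58039.
In hexadecimal (0x-prefixed): 0xE2B7.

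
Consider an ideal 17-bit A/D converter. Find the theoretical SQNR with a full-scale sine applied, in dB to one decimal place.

104.1 dB

SNR ≈ 6.02·N + 1.76 dB = 6.02·17 + 1.76 = 104.10 dB.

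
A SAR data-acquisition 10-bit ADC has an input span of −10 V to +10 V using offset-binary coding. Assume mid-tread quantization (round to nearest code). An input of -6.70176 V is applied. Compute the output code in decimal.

LSB = 20 V / 1024 = 19.531 mV.
Input sits at 168.870 steps above V_low.
So the output code is 169.

code 169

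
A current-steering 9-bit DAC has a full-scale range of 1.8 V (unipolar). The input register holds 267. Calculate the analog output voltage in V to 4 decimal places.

LSB = 1.8 V / 2^9 = 3.516 mV.
V_out = 0 + 267 × 0.00351563 V = 0.938672 V.

0.9387 V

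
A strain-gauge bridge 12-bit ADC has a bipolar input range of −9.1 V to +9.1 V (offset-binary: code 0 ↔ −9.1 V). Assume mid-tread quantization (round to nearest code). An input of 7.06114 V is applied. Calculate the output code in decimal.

Full-scale span = 18.2 V; LSB = 18.2/2^12 = 4.443 mV.
(7.06114 − (−9.1)) / 0.00444336 = 3637.144 LSBs.
Round → code 3637.

code 3637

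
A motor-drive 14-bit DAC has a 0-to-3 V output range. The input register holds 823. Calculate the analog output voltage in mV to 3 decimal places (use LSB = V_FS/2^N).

150.696 mV

LSB = 3 V / 2^14 = 183.11 µV.
V_out = 0 + 823 × 0.000183105 V = 0.150696 V.
= 150.696 mV.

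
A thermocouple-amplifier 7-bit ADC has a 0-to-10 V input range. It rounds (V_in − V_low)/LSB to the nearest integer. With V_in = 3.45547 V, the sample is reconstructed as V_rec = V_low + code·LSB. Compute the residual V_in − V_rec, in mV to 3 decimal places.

One LSB is 10 V / 128 = 78.125 mV.
Scaled input = 44.2300 LSBs, so code = 44.
Code 44 maps back to 0 + 44×0.078125 V = 3.4375 V.
Error = 3.45547 − 3.4375 = 0.01797 V = 17.970 mV.

17.970 mV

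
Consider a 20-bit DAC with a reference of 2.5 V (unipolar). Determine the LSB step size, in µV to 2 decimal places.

2.38 µV

Full-scale span = 2.5 V.
LSB = 2.5 / 2^20 = 2.5 / 1048576 = 2.38419e-06 V = 2.38 µV.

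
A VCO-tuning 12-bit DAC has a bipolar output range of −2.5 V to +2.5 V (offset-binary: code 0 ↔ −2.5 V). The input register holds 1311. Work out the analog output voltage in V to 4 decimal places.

-0.8997 V

LSB = 5 V / 2^12 = 1.221 mV.
V_out = (−2.5) + 1311 × 0.0012207 V = -0.899658 V.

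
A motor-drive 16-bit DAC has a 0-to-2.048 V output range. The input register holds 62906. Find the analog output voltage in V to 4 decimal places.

1.9658 V

LSB = 2.048 V / 2^16 = 31.25 µV.
V_out = 0 + 62906 × 3.125e-05 V = 1.96581 V.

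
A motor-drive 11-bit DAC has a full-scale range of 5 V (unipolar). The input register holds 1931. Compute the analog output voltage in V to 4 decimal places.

LSB = 5 V / 2^11 = 2.441 mV.
V_out = 0 + 1931 × 0.00244141 V = 4.71436 V.

4.7144 V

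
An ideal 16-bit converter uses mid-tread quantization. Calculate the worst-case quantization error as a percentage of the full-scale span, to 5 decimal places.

Rounding → worst-case error = ½ LSB = V_FS/2^17, so 100/131072 = 0.000762939 % of full scale.

0.00076 %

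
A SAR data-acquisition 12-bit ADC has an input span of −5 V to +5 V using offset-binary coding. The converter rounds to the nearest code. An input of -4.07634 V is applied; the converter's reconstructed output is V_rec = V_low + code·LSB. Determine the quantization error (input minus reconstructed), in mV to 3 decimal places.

LSB = 10/2^12 = 2.441 mV.
Scaled input = 378.3311 LSBs, so code = 378.
V_rec = (−5) + 378·0.00244141 = -4.0771484 V.
Error = -4.07634 − (−4.0771484) = 0.000808438 V = 0.808 mV.

0.808 mV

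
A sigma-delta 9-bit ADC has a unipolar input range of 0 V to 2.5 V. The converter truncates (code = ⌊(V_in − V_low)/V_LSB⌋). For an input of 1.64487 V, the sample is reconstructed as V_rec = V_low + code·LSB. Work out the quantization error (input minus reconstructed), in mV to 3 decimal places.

4.245 mV

LSB = 2.5/2^9 = 4.883 mV.
(V_in − V_low)/LSB = (1.64487 − 0)/0.00488281 = 336.8694 → code 336 (floor).
Reconstructed: 1.640625 V.
V_in − V_rec = 0.004245 V = 4.245 mV.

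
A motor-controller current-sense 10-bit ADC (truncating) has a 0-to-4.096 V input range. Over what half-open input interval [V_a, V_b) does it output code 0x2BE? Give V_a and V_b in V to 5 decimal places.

LSB = 4.096/2^10 = 4.000 mV.
Code 0x2BE = 702 decimal.
V_a = V_low + 702·LSB = 2.808 V; V_b = V_low + 703·LSB = 2.812 V.

[2.80800 V, 2.81200 V)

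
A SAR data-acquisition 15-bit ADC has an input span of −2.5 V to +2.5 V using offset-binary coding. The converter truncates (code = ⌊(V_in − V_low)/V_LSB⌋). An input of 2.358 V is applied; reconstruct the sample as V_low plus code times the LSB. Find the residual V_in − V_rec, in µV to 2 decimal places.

Step size: 5 V ÷ 2^15 = 152.59 µV.
Scaled input = 31837.3888 LSBs, so code = 31837.
Reconstructed: 2.3579407 V.
V_in − V_rec = 5.93262e-05 V = 59.33 µV.

59.33 µV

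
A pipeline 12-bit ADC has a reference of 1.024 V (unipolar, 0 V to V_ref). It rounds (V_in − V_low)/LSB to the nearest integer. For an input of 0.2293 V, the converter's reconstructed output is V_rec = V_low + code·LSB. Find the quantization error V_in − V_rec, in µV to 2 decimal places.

Step size: 1.024 V ÷ 2^12 = 250.00 µV.
(V_in − V_low)/LSB = (0.2293 − 0)/0.00025 = 917.2000 → code 917 (round).
Reconstructed: 0.22925 V.
Error = 0.2293 − 0.22925 = 5e-05 V = 50.00 µV.

50.00 µV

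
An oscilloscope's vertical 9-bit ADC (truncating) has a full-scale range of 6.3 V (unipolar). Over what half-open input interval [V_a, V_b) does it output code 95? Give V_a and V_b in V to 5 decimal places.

LSB = 6.3/2^9 = 12.305 mV.
V_a = V_low + 95·LSB = 1.16895 V; V_b = V_low + 96·LSB = 1.18125 V.

[1.16895 V, 1.18125 V)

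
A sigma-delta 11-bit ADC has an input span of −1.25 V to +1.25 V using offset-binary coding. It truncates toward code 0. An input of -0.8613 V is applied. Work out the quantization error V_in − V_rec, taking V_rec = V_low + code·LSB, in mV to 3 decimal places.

LSB = 2.5/2^11 = 1.221 mV.
(V_in − V_low)/LSB = (-0.8613 − (−1.25))/0.0012207 = 318.4230 → code 318 (floor).
Code 318 maps back to (−1.25) + 318×0.0012207 V = -0.86181641 V.
Error = -0.8613 − (−0.86181641) = 0.000516406 V = 0.516 mV.

0.516 mV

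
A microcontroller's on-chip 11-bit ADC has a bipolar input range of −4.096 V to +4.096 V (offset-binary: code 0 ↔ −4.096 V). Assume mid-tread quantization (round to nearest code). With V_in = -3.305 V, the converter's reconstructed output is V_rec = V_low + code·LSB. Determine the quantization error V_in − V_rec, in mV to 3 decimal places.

-1.000 mV

Step size: 8.192 V ÷ 2^11 = 4.000 mV.
(-3.305 − (−4.096))/0.004 = 197.7500; round gives code 198.
V_rec = (−4.096) + 198·0.004 = -3.304 V.
Error = -3.305 − (−3.304) = -0.001 V = -1.000 mV.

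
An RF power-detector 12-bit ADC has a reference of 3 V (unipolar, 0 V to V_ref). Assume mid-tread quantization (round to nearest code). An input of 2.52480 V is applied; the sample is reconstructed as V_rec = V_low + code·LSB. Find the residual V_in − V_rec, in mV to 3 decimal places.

0.142 mV

Step size: 3 V ÷ 2^12 = 0.732 mV.
(2.52480 − 0)/0.000732422 = 3447.1936; round gives code 3447.
V_rec = 0 + 3447·0.000732422 = 2.5246582 V.
V_in − V_rec = 0.000141797 V = 0.142 mV.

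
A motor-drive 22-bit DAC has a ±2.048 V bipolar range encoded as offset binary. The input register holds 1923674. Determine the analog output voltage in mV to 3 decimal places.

LSB = 4.096 V / 2^22 = 0.98 µV.
V_out = (−2.048) + 1923674 × 9.76563e-07 V = -0.169412 V.
= -169.412 mV.

-169.412 mV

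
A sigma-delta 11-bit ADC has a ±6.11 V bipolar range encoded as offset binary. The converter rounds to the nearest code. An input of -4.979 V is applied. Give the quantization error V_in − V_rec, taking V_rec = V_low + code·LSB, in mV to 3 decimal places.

-2.691 mV

Step size: 12.22 V ÷ 2^11 = 5.967 mV.
Scaled input = 189.5489 LSBs, so code = 190.
Reconstructed: -4.9763086 V.
V_in − V_rec = -0.00269141 V = -2.691 mV.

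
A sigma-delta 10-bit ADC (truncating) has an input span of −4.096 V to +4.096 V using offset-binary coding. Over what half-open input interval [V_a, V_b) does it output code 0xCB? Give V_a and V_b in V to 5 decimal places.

LSB = 8.192/2^10 = 8.000 mV.
Code 0xCB = 203 decimal.
V_a = V_low + 203·LSB = -2.472 V; V_b = V_low + 204·LSB = -2.464 V.

[-2.47200 V, -2.46400 V)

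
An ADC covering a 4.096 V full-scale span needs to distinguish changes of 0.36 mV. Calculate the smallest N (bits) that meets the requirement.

14 bits

Number of steps required ≥ 4.096 V / 0.36 mV = 11377.78.
Need 2^N ≥ 11377.78; 2^13 = 8192, 2^14 = 16384.
Minimum N = 14.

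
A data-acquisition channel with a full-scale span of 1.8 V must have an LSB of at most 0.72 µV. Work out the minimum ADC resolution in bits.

22 bits

Number of steps required ≥ 1.8 V / 0.72 µV = 2500000.00.
Need 2^N ≥ 2500000.00; 2^21 = 2097152, 2^22 = 4194304.
Minimum N = 22.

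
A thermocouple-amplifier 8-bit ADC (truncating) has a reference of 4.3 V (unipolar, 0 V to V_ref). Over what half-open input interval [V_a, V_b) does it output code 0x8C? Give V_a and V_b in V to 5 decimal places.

LSB = 4.3/2^8 = 16.797 mV.
Code 0x8C = 140 decimal.
V_a = V_low + 140·LSB = 2.35156 V; V_b = V_low + 141·LSB = 2.36836 V.

[2.35156 V, 2.36836 V)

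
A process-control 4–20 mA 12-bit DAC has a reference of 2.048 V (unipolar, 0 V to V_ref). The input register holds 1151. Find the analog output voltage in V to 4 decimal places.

LSB = 2.048 V / 2^12 = 0.500 mV.
V_out = 0 + 1151 × 0.0005 V = 0.5755 V.

0.5755 V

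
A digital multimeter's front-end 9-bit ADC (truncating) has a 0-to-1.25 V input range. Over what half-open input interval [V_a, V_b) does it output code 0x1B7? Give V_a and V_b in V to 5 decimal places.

[1.07178 V, 1.07422 V)

LSB = 1.25/2^9 = 2.441 mV.
Code 0x1B7 = 439 decimal.
V_a = V_low + 439·LSB = 1.07178 V; V_b = V_low + 440·LSB = 1.07422 V.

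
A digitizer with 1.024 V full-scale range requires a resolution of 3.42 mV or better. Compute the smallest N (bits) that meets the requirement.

9 bits

Number of steps required ≥ 1.024 V / 3.42 mV = 299.42.
Need 2^N ≥ 299.42; 2^8 = 256, 2^9 = 512.
Minimum N = 9.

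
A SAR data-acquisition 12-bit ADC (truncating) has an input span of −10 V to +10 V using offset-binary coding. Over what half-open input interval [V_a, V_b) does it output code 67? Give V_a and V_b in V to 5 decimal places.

LSB = 20/2^12 = 4.883 mV.
V_a = V_low + 67·LSB = -9.67285 V; V_b = V_low + 68·LSB = -9.66797 V.

[-9.67285 V, -9.66797 V)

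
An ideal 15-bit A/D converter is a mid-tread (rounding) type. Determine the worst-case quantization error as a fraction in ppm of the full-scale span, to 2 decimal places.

15.26 ppm

Rounding → worst-case error = ½ LSB = V_FS/2^16, so 1e+06/65536 = 15.2588 ppm of full scale.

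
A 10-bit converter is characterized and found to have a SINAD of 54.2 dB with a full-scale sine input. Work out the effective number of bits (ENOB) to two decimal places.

ENOB = (SINAD − 1.76) / 6.02 = (54.2 − 1.76)/6.02 = 8.711.

8.71 bits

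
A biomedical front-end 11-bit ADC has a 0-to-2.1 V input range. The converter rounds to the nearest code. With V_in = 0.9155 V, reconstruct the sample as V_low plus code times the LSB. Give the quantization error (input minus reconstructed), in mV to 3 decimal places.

-0.174 mV

Step size: 2.1 V ÷ 2^11 = 1.025 mV.
(V_in − V_low)/LSB = (0.9155 − 0)/0.00102539 = 892.8305 → code 893 (round).
V_rec = 0 + 893·0.00102539 = 0.91567383 V.
Error = 0.9155 − 0.91567383 = -0.000173828 V = -0.174 mV.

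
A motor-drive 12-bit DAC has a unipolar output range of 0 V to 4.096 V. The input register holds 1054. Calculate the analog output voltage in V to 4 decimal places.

1.0540 V

LSB = 4.096 V / 2^12 = 1.000 mV.
V_out = 0 + 1054 × 0.001 V = 1.054 V.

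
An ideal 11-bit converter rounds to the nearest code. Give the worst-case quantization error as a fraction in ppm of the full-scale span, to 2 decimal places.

Rounding → worst-case error = ½ LSB = V_FS/2^12, so 1e+06/4096 = 244.141 ppm of full scale.

244.14 ppm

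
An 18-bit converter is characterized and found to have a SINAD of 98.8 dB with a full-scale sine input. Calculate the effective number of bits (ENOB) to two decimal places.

16.12 bits

ENOB = (SINAD − 1.76) / 6.02 = (98.8 − 1.76)/6.02 = 16.120.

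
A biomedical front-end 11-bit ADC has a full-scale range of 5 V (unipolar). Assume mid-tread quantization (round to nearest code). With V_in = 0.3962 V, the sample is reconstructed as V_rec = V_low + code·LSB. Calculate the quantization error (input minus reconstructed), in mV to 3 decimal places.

0.692 mV

One LSB is 5 V / 2048 = 2.441 mV.
Scaled input = 162.2835 LSBs, so code = 162.
V_rec = 0 + 162·0.00244141 = 0.39550781 V.
Difference: 0.000692187 V → 0.692 mV.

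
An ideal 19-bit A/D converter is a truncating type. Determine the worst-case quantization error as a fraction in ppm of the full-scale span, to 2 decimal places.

Truncating → worst-case error = 1 LSB = V_FS/2^19, so 1e+06/524288 = 1.90735 ppm of full scale.

1.91 ppm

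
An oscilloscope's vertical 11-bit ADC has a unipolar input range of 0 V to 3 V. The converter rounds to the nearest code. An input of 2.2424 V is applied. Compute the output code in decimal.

code 1531

Full-scale span = 3 V; LSB = 3/2^11 = 1.465 mV.
(2.2424 − 0) / 0.00146484 = 1530.812 LSBs.
round(1530.812) = 1531.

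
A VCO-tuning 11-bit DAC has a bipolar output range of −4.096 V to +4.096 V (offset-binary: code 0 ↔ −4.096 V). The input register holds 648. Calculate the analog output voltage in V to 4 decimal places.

LSB = 8.192 V / 2^11 = 4.000 mV.
V_out = (−4.096) + 648 × 0.004 V = -1.504 V.

-1.5040 V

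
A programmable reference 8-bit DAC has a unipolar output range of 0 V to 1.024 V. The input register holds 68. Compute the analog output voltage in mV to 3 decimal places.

272.000 mV

LSB = 1.024 V / 2^8 = 4.000 mV.
V_out = 0 + 68 × 0.004 V = 0.272 V.
= 272.000 mV.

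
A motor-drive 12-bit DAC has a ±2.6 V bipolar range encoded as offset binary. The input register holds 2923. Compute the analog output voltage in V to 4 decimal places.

LSB = 5.2 V / 2^12 = 1.270 mV.
V_out = (−2.6) + 2923 × 0.00126953 V = 1.11084 V.

1.1108 V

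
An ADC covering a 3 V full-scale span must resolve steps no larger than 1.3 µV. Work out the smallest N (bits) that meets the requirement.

Number of steps required ≥ 3 V / 1.3 µV = 2307692.31.
Need 2^N ≥ 2307692.31; 2^21 = 2097152, 2^22 = 4194304.
Minimum N = 22.

22 bits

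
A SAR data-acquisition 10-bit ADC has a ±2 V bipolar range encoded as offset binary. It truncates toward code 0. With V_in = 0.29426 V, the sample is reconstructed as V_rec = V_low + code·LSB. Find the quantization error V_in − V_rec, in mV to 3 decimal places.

LSB = 4/2^10 = 3.906 mV.
(V_in − V_low)/LSB = (0.29426 − (−2))/0.00390625 = 587.3306 → code 587 (floor).
Code 587 maps back to (−2) + 587×0.00390625 V = 0.29296875 V.
Error = 0.29426 − 0.29296875 = 0.00129125 V = 1.291 mV.

1.291 mV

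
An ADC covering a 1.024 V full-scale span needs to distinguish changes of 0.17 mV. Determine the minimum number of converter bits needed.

Number of steps required ≥ 1.024 V / 0.17 mV = 6023.53.
Need 2^N ≥ 6023.53; 2^12 = 4096, 2^13 = 8192.
Minimum N = 13.

13 bits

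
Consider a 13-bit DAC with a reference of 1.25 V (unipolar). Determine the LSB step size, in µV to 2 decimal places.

152.59 µV

Full-scale span = 1.25 V.
LSB = 1.25 / 2^13 = 1.25 / 8192 = 0.000152588 V = 152.59 µV.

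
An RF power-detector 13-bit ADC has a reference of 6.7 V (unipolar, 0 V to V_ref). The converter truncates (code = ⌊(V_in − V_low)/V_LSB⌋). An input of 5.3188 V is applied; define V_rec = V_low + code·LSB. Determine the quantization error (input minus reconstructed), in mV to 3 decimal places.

0.184 mV

One LSB is 6.7 V / 8192 = 0.818 mV.
(V_in − V_low)/LSB = (5.3188 − 0)/0.000817871 = 6503.2253 → code 6503 (floor).
V_rec = 0 + 6503·0.000817871 = 5.3186157 V.
V_in − V_rec = 0.000184277 V = 0.184 mV.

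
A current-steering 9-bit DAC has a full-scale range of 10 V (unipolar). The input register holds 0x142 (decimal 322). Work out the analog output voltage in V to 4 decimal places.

LSB = 10 V / 2^9 = 19.531 mV.
Code 0x142 = 322 decimal.
V_out = 0 + 322 × 0.0195312 V = 6.28906 V.

6.2891 V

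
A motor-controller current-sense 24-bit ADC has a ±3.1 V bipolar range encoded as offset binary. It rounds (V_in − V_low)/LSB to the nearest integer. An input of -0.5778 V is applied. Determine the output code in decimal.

Full-scale span = 6.2 V; LSB = 6.2/2^24 = 0.37 µV.
(-0.5778 − (−3.1)) / 3.69549e-07 = 6825079.709 LSBs.
Round → code 6825080.

code 6825080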